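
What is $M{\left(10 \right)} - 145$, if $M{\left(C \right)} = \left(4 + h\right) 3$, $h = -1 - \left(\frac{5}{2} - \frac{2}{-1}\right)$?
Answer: $- \frac{299}{2} \approx -149.5$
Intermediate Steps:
$h = - \frac{11}{2}$ ($h = -1 - \left(5 \cdot \frac{1}{2} - -2\right) = -1 - \left(\frac{5}{2} + 2\right) = -1 - \frac{9}{2} = - \frac{11}{2} \approx -5.5$)
$M{\left(C \right)} = - \frac{9}{2}$ ($M{\left(C \right)} = \left(4 - \frac{11}{2}\right) 3 = \left(- \frac{3}{2}\right) 3 = - \frac{9}{2}$)
$M{\left(10 \right)} - 145 = - \frac{9}{2} - 145 = - \frac{299}{2}$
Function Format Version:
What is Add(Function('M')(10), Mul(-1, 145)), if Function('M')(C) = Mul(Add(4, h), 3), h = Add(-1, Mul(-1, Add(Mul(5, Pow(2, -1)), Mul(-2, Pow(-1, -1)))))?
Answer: Rational(-299, 2) ≈ -149.50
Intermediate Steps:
h = Rational(-11, 2) (h = Add(-1, Mul(-1, Add(Mul(5, Rational(1, 2)), Mul(-2, -1)))) = Add(-1, Mul(-1, Add(Rational(5, 2), 2))) = Add(-1, Mul(-1, Rational(9, 2))) = Add(-1, Rational(-9, 2)) = Rational(-11, 2) ≈ -5.5000)
Function('M')(C) = Rational(-9, 2) (Function('M')(C) = Mul(Add(4, Rational(-11, 2)), 3) = Mul(Rational(-3, 2), 3) = Rational(-9, 2))
Add(Function('M')(10), Mul(-1, 145)) = Add(Rational(-9, 2), Mul(-1, 145)) = Add(Rational(-9, 2), -145) = Rational(-299, 2)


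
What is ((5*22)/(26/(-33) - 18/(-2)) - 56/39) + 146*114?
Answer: 176036830/10569 ≈ 16656.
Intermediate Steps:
((5*22)/(26/(-33) - 18/(-2)) - 56/39) + 146*114 = (110/(26*(-1/33) - 18*(-½)) - 56*1/39) + 16644 = (110/(-26/33 + 9) - 56/39) + 16644 = (110/(271/33) - 56/39) + 16644 = (110*(33/271) - 56/39) + 16644 = (3630/271 - 56/39) + 16644 = 126394/10569 + 16644 = 176036830/10569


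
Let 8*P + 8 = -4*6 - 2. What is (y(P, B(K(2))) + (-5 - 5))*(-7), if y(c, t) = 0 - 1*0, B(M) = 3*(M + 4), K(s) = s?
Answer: 70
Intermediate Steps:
P = -17/4 (P = -1 + (-4*6 - 2)/8 = -1 + (-24 - 2)/8 = -1 + (⅛)*(-26) = -1 - 13/4 = -17/4 ≈ -4.2500)
B(M) = 12 + 3*M (B(M) = 3*(4 + M) = 12 + 3*M)
y(c, t) = 0 (y(c, t) = 0 + 0 = 0)
(y(P, B(K(2))) + (-5 - 5))*(-7) = (0 + (-5 - 5))*(-7) = (0 - 10)*(-7) = -10*(-7) = 70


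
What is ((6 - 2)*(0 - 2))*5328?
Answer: -42624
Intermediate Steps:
((6 - 2)*(0 - 2))*5328 = (4*(-2))*5328 = -8*5328 = -42624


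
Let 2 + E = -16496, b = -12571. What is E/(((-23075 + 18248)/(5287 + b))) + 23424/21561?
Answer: -287878130856/11563883 ≈ -24895.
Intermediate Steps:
E = -16498 (E = -2 - 16496 = -16498)
E/(((-23075 + 18248)/(5287 + b))) + 23424/21561 = -16498*(5287 - 12571)/(-23075 + 18248) + 23424/21561 = -16498/((-4827/(-7284))) + 23424*(1/21561) = -16498/((-4827*(-1/7284))) + 7808/7187 = -16498/1609/2428 + 7808/7187 = -16498*2428/1609 + 7808/7187 = -40057144/1609 + 7808/7187 = -287878130856/11563883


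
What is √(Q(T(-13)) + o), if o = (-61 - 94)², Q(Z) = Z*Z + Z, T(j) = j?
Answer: √24181 ≈ 155.50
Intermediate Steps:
Q(Z) = Z + Z² (Q(Z) = Z² + Z = Z + Z²)
o = 24025 (o = (-155)² = 24025)
√(Q(T(-13)) + o) = √(-13*(1 - 13) + 24025) = √(-13*(-12) + 24025) = √(156 + 24025) = √24181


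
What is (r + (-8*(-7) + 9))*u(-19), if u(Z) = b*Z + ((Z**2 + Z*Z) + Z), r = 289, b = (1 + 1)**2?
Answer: 221958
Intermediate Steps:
b = 4 (b = 2**2 = 4)
u(Z) = 2*Z**2 + 5*Z (u(Z) = 4*Z + ((Z**2 + Z*Z) + Z) = 4*Z + ((Z**2 + Z**2) + Z) = 4*Z + (2*Z**2 + Z) = 4*Z + (Z + 2*Z**2) = 2*Z**2 + 5*Z)
(r + (-8*(-7) + 9))*u(-19) = (289 + (-8*(-7) + 9))*(-19*(5 + 2*(-19))) = (289 + (56 + 9))*(-19*(5 - 38)) = (289 + 65)*(-19*(-33)) = 354*627 = 221958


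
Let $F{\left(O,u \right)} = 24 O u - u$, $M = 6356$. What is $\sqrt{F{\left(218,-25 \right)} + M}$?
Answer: $i \sqrt{124419} \approx 352.73 i$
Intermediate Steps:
$F{\left(O,u \right)} = - u + 24 O u$ ($F{\left(O,u \right)} = 24 O u - u = - u + 24 O u$)
$\sqrt{F{\left(218,-25 \right)} + M} = \sqrt{- 25 \left(-1 + 24 \cdot 218\right) + 6356} = \sqrt{- 25 \left(-1 + 5232\right) + 6356} = \sqrt{\left(-25\right) 5231 + 6356} = \sqrt{-130775 + 6356} = \sqrt{-124419} = i \sqrt{124419}$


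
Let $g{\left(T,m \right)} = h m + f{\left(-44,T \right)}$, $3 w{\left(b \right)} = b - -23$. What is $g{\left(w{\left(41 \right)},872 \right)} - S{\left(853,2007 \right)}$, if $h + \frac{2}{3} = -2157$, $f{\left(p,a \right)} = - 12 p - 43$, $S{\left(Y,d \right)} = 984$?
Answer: $- \frac{5645953}{3} \approx -1.882 \cdot 10^{6}$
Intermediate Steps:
$f{\left(p,a \right)} = -43 - 12 p$
$h = - \frac{6473}{3}$ ($h = - \frac{2}{3} - 2157 = - \frac{6473}{3} \approx -2157.7$)
$w{\left(b \right)} = \frac{23}{3} + \frac{b}{3}$ ($w{\left(b \right)} = \frac{b - -23}{3} = \frac{b + 23}{3} = \frac{23 + b}{3} = \frac{23}{3} + \frac{b}{3}$)
$g{\left(T,m \right)} = 485 - \frac{6473 m}{3}$ ($g{\left(T,m \right)} = - \frac{6473 m}{3} - -485 = - \frac{6473 m}{3} + \left(-43 + 528\right) = - \frac{6473 m}{3} + 485 = 485 - \frac{6473 m}{3}$)
$g{\left(w{\left(41 \right)},872 \right)} - S{\left(853,2007 \right)} = \left(485 - \frac{5644456}{3}\right) - 984 = - \frac{5643001}{3} - 984 = - \frac{5645953}{3}$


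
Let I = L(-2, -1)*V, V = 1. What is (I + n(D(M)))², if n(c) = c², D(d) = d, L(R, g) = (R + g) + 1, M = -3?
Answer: 49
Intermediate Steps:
L(R, g) = 1 + R + g
I = -2 (I = (1 - 2 - 1)*1 = -2*1 = -2)
(I + n(D(M)))² = (-2 + (-3)²)² = (-2 + 9)² = 7² = 49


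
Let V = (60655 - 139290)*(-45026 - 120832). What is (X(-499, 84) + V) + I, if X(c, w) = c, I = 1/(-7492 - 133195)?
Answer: 1834874087508396/140687 ≈ 1.3042e+10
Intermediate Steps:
I = -1/140687 (I = 1/(-140687) = -1/140687 ≈ -7.1080e-6)
V = 13042243830 (V = -78635*(-165858) = 13042243830)
(X(-499, 84) + V) + I = (-499 + 13042243830) - 1/140687 = 13042243331 - 1/140687 = 1834874087508396/140687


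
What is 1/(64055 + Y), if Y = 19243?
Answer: 1/83298 ≈ 1.2005e-5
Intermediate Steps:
1/(64055 + Y) = 1/(64055 + 19243) = 1/83298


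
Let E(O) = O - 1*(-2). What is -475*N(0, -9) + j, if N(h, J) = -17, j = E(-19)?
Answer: 8058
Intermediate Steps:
E(O) = 2 + O (E(O) = O + 2 = 2 + O)
j = -17 (j = 2 - 19 = -17)
-475*N(0, -9) + j = -475*(-17) - 17 = 8075 - 17 = 8058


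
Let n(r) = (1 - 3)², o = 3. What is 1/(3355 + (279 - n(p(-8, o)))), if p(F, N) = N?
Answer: 1/3630 ≈ 0.00027548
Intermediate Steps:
n(r) = 4 (n(r) = (-2)² = 4)
1/(3355 + (279 - n(p(-8, o)))) = 1/(3355 + (279 - 1*4)) = 1/(3355 + (279 - 4)) = 1/(3355 + 275) = 1/3630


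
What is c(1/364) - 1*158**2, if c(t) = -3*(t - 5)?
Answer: -9081439/364 ≈ -24949.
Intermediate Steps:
c(t) = 15 - 3*t (c(t) = -3*(-5 + t) = 15 - 3*t)
c(1/364) - 1*158**2 = (15 - 3/364) - 1*158**2 = (15 - 3*1/364) - 1*24964 = (15 - 3/364) - 24964 = 5457/364 - 24964 = -9081439/364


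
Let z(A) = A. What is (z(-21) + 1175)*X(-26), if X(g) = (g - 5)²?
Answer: 1108994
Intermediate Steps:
X(g) = (-5 + g)²
(z(-21) + 1175)*X(-26) = (-21 + 1175)*(-5 - 26)² = 1154*(-31)² = 1154*961 = 1108994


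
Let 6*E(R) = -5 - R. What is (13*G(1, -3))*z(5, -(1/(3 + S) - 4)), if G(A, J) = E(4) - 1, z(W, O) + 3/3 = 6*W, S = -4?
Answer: -1885/2 ≈ -942.50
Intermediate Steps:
E(R) = -⅚ - R/6 (E(R) = (-5 - R)/6 = -⅚ - R/6)
z(W, O) = -1 + 6*W
G(A, J) = -5/2 (G(A, J) = (-⅚ - ⅙*4) - 1 = (-⅚ - ⅔) - 1 = -3/2 - 1 = -5/2)
(13*G(1, -3))*z(5, -(1/(3 + S) - 4)) = (13*(-5/2))*(-1 + 6*5) = -65*(-1 + 30)/2 = -65/2*29 = -1885/2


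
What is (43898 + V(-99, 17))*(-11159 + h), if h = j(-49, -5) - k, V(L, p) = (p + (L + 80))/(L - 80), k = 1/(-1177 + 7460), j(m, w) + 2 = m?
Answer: -553440012095664/1124657 ≈ -4.9210e+8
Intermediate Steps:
j(m, w) = -2 + m
k = 1/6283 ≈ 0.00015916
V(L, p) = (80 + L + p)/(-80 + L) (V(L, p) = (p + (80 + L))/(-80 + L) = (80 + L + p)/(-80 + L))
h = -320434/6283 (h = (-2 - 49) - 1*1/6283 = -51 - 1/6283 = -320434/6283 ≈ -51.000)
(43898 + V(-99, 17))*(-11159 + h) = (43898 + (80 - 99 + 17)/(-80 - 99))*(-11159 - 320434/6283) = (43898 - 2/(-179))*(-70432431/6283) = (43898 - 1/179*(-2))*(-70432431/6283) = (43898 + 2/179)*(-70432431/6283) = (7857744/179)*(-70432431/6283) = -553440012095664/1124657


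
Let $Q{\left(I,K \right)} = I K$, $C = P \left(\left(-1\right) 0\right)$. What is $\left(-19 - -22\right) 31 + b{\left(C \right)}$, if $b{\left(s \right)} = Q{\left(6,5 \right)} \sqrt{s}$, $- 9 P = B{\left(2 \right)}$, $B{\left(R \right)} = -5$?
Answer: $93$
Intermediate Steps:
$P = \frac{5}{9}$ ($P = \left(- \frac{1}{9}\right) \left(-5\right) = \frac{5}{9} \approx 0.55556$)
$C = 0$ ($C = \frac{5 \left(\left(-1\right) 0\right)}{9} = \frac{5}{9} \cdot 0 = 0$)
$b{\left(s \right)} = 30 \sqrt{s}$ ($b{\left(s \right)} = 6 \cdot 5 \sqrt{s} = 30 \sqrt{s}$)
$\left(-19 - -22\right) 31 + b{\left(C \right)} = \left(-19 - -22\right) 31 + 30 \sqrt{0} = \left(-19 + 22\right) 31 + 30 \cdot 0 = 3 \cdot 31 + 0 = 93 + 0 = 93$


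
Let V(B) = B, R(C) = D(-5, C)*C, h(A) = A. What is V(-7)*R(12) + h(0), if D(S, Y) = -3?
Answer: 252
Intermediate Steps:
R(C) = -3*C
V(-7)*R(12) + h(0) = -(-21)*12 + 0 = -7*(-36) + 0 = 252 + 0 = 252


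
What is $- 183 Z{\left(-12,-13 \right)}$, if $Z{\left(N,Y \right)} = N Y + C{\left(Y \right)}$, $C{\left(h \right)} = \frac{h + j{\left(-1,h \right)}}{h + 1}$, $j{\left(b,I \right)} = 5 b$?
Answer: $- \frac{57645}{2} \approx -28823.0$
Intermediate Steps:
$C{\left(h \right)} = \frac{-5 + h}{1 + h}$ ($C{\left(h \right)} = \frac{h + 5 \left(-1\right)}{h + 1} = \frac{h - 5}{1 + h} = \frac{-5 + h}{1 + h}$)
$Z{\left(N,Y \right)} = N Y + \frac{-5 + Y}{1 + Y}$
$- 183 Z{\left(-12,-13 \right)} = - 183 \frac{-5 - 13 - - 156 \left(1 - 13\right)}{1 - 13} = - 183 \frac{-5 - 13 - \left(-156\right) \left(-12\right)}{-12} = - 183 \left(- \frac{-5 - 13 - 1872}{12}\right) = - 183 \left(\left(- \frac{1}{12}\right) \left(-1890\right)\right) = \left(-183\right) \frac{315}{2} = - \frac{57645}{2}$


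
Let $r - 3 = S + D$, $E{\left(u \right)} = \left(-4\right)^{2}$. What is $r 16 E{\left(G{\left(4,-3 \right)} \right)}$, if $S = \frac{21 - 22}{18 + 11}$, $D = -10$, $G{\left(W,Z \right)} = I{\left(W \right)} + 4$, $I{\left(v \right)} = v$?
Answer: $- \frac{52224}{29} \approx -1800.8$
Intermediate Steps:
$G{\left(W,Z \right)} = 4 + W$ ($G{\left(W,Z \right)} = W + 4 = 4 + W$)
$S = - \frac{1}{29} \approx -0.034483$
$E{\left(u \right)} = 16$
$r = - \frac{204}{29}$ ($r = 3 - \frac{291}{29} = - \frac{204}{29} \approx -7.0345$)
$r 16 E{\left(G{\left(4,-3 \right)} \right)} = \left(- \frac{204}{29}\right) 16 \cdot 16 = \left(- \frac{3264}{29}\right) 16 = - \frac{52224}{29}$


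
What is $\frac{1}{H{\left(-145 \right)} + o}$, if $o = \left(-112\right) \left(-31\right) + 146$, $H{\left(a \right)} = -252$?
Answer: $\frac{1}{3366} \approx 0.00029709$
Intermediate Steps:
$o = 3618$ ($o = 3472 + 146 = 3618$)
$\frac{1}{H{\left(-145 \right)} + o} = \frac{1}{-252 + 3618} = \frac{1}{3366}$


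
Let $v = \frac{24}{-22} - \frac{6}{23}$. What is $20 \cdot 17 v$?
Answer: $- \frac{116280}{253} \approx -459.6$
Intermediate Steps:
$v = - \frac{342}{253}$ ($v = 24 \left(- \frac{1}{22}\right) - \frac{6}{23} = - \frac{12}{11} - \frac{6}{23} = - \frac{342}{253} \approx -1.3518$)
$20 \cdot 17 v = 20 \cdot 17 \left(- \frac{342}{253}\right) = 340 \left(- \frac{342}{253}\right) = - \frac{116280}{253}$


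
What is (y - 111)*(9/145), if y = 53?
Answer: -18/5 ≈ -3.6000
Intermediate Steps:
(y - 111)*(9/145) = (53 - 111)*(9/145) = -522/145 = -58*9/145 = -18/5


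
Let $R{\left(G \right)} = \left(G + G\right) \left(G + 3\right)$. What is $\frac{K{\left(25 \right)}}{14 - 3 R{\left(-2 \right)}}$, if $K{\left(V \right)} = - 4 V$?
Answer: $- \frac{50}{13} \approx -3.8462$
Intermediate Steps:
$R{\left(G \right)} = 2 G \left(3 + G\right)$
$\frac{K{\left(25 \right)}}{14 - 3 R{\left(-2 \right)}} = \frac{\left(-4\right) 25}{14 - 3 \cdot 2 \left(-2\right) \left(3 - 2\right)} = - \frac{100}{14 - 3 \cdot 2 \left(-2\right) 1} = - \frac{100}{14 - -12} = - \frac{100}{14 + 12} = - \frac{100}{26} = \left(-100\right) \frac{1}{26} = - \frac{50}{13}$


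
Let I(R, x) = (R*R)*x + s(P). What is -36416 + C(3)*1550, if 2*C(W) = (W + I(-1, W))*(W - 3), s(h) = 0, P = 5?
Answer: -36416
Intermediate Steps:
I(R, x) = x*R² (I(R, x) = (R*R)*x + 0 = R²*x + 0 = x*R² + 0 = x*R²)
C(W) = W*(-3 + W) (C(W) = ((W + W*(-1)²)*(W - 3))/2 = ((W + W*1)*(-3 + W))/2 = ((W + W)*(-3 + W))/2 = ((2*W)*(-3 + W))/2 = (2*W*(-3 + W))/2 = W*(-3 + W))
-36416 + C(3)*1550 = -36416 + (3*(-3 + 3))*1550 = -36416 + (3*0)*1550 = -36416 + 0*1550 = -36416 + 0 = -36416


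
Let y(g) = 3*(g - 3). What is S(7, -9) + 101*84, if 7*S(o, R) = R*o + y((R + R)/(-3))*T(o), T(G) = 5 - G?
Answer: 59307/7 ≈ 8472.4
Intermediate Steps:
y(g) = -9 + 3*g (y(g) = 3*(-3 + g) = -9 + 3*g)
S(o, R) = R*o/7 + (-9 - 2*R)*(5 - o)/7 (S(o, R) = (R*o + (-9 + 3*((R + R)/(-3)))*(5 - o))/7 = (R*o + (-9 + 3*((2*R)*(-⅓)))*(5 - o))/7 = (R*o + (-9 + 3*(-2*R/3))*(5 - o))/7 = (R*o + (-9 - 2*R)*(5 - o))/7 = R*o/7 + (-9 - 2*R)*(5 - o)/7)
S(7, -9) + 101*84 = ((⅐)*(-9)*7 + (-5 + 7)*(9 + 2*(-9))/7) + 101*84 = (-9 + (⅐)*2*(9 - 18)) + 8484 = (-9 + (⅐)*2*(-9)) + 8484 = (-9 - 18/7) + 8484 = -81/7 + 8484 = 59307/7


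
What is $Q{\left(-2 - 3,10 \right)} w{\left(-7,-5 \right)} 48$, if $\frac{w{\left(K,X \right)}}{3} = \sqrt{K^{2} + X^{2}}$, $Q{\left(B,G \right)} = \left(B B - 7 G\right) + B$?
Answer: $- 7200 \sqrt{74} \approx -61937.0$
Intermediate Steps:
$Q{\left(B,G \right)} = B + B^{2} - 7 G$ ($Q{\left(B,G \right)} = \left(B^{2} - 7 G\right) + B = B + B^{2} - 7 G$)
$w{\left(K,X \right)} = 3 \sqrt{K^{2} + X^{2}}$
$Q{\left(-2 - 3,10 \right)} w{\left(-7,-5 \right)} 48 = \left(\left(-2 - 3\right) + \left(-2 - 3\right)^{2} - 70\right) 3 \sqrt{\left(-7\right)^{2} + \left(-5\right)^{2}} \cdot 48 = \left(\left(-2 - 3\right) + \left(-2 - 3\right)^{2} - 70\right) 3 \sqrt{49 + 25} \cdot 48 = \left(-5 + \left(-5\right)^{2} - 70\right) 3 \sqrt{74} \cdot 48 = \left(-5 + 25 - 70\right) 3 \sqrt{74} \cdot 48 = - 50 \cdot 3 \sqrt{74} \cdot 48 = - 150 \sqrt{74} \cdot 48 = - 7200 \sqrt{74}$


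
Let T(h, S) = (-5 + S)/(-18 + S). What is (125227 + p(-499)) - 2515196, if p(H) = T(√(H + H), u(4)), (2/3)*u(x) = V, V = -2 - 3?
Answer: -121888394/51 ≈ -2.3900e+6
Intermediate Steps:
V = -5
u(x) = -15/2 (u(x) = (3/2)*(-5) = -15/2)
T(h, S) = (-5 + S)/(-18 + S)
p(H) = 25/51 (p(H) = (-5 - 15/2)/(-18 - 15/2) = -25/2/(-51/2) = -2/51*(-25/2) = 25/51)
(125227 + p(-499)) - 2515196 = (125227 + 25/51) - 2515196 = 6386602/51 - 2515196 = -121888394/51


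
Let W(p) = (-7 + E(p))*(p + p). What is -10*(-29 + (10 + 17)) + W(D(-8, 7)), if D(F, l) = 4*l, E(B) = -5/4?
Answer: -442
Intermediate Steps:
E(B) = -5/4 (E(B) = -5*¼ = -5/4)
W(p) = -33*p/2 (W(p) = (-7 - 5/4)*(p + p) = -33*p/2)
-10*(-29 + (10 + 17)) + W(D(-8, 7)) = -10*(-29 + (10 + 17)) - 66*7 = -10*(-29 + 27) - 33/2*28 = -10*(-2) - 462 = 20 - 462 = -442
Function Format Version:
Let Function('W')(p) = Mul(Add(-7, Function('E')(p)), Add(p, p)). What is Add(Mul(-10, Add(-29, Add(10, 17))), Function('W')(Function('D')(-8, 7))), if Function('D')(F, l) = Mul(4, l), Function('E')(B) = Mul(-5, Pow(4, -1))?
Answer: -442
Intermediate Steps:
Function('E')(B) = Rational(-5, 4) (Function('E')(B) = Mul(-5, Rational(1, 4)) = Rational(-5, 4))
Function('W')(p) = Mul(Rational(-33, 2), p) (Function('W')(p) = Mul(Add(-7, Rational(-5, 4)), Add(p, p)) = Mul(Rational(-33, 4), Mul(2, p)) = Mul(Rational(-33, 2), p))
Add(Mul(-10, Add(-29, Add(10, 17))), Function('W')(Function('D')(-8, 7))) = Add(Mul(-10, Add(-29, Add(10, 17))), Mul(Rational(-33, 2), Mul(4, 7))) = Add(Mul(-10, Add(-29, 27)), Mul(Rational(-33, 2), 28)) = Add(Mul(-10, -2), -462) = Add(20, -462) = -442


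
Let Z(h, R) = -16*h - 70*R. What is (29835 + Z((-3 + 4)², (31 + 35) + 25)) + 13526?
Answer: 36975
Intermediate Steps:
Z(h, R) = -70*R - 16*h
(29835 + Z((-3 + 4)², (31 + 35) + 25)) + 13526 = (29835 + (-70*((31 + 35) + 25) - 16*(-3 + 4)²)) + 13526 = (29835 + (-70*(66 + 25) - 16*1²)) + 13526 = (29835 + (-70*91 - 16*1)) + 13526 = (29835 + (-6370 - 16)) + 13526 = (29835 - 6386) + 13526 = 23449 + 13526 = 36975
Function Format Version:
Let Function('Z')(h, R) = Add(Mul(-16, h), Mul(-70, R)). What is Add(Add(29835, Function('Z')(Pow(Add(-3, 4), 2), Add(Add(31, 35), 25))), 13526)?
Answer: 36975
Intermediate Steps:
Function('Z')(h, R) = Add(Mul(-70, R), Mul(-16, h))
Add(Add(29835, Function('Z')(Pow(Add(-3, 4), 2), Add(Add(31, 35), 25))), 13526) = Add(Add(29835, Add(Mul(-70, Add(Add(31, 35), 25)), Mul(-16, Pow(Add(-3, 4), 2)))), 13526) = Add(Add(29835, Add(Mul(-70, Add(66, 25)), Mul(-16, Pow(1, 2)))), 13526) = Add(Add(29835, Add(Mul(-70, 91), Mul(-16, 1))), 13526) = Add(Add(29835, Add(-6370, -16)), 13526) = Add(Add(29835, -6386), 13526) = Add(23449, 13526) = 36975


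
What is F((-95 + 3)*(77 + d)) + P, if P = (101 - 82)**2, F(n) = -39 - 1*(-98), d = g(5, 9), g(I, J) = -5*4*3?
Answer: 420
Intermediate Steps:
g(I, J) = -60 (g(I, J) = -20*3 = -60)
d = -60
F(n) = 59 (F(n) = -39 + 98 = 59)
P = 361 (P = 19**2 = 361)
F((-95 + 3)*(77 + d)) + P = 59 + 361 = 420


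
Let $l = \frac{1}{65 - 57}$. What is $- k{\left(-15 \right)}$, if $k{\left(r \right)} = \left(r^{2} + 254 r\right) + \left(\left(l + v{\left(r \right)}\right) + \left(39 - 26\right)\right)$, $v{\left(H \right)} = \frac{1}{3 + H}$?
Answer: $\frac{85727}{24} \approx 3572.0$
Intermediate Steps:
$l = \frac{1}{8} \approx 0.125$
$k{\left(r \right)} = \frac{105}{8} + r^{2} + \frac{1}{3 + r} + 254 r$ ($k{\left(r \right)} = \left(r^{2} + 254 r\right) + \left(\left(\frac{1}{8} + \frac{1}{3 + r}\right) + \left(39 - 26\right)\right) = \left(r^{2} + 254 r\right) + \left(\left(\frac{1}{8} + \frac{1}{3 + r}\right) + 13\right) = \left(r^{2} + 254 r\right) + \left(\frac{105}{8} + \frac{1}{3 + r}\right) = \frac{105}{8} + r^{2} + \frac{1}{3 + r} + 254 r$)
$- k{\left(-15 \right)} = - \frac{8 + \left(3 - 15\right) \left(105 + 8 \left(-15\right)^{2} + 2032 \left(-15\right)\right)}{8 \left(3 - 15\right)} = - \frac{8 - 12 \left(105 + 8 \cdot 225 - 30480\right)}{8 \left(-12\right)} = - \frac{\left(-1\right) \left(8 - 12 \left(105 + 1800 - 30480\right)\right)}{8 \cdot 12} = - \frac{\left(-1\right) \left(8 - -342900\right)}{8 \cdot 12} = - \frac{\left(-1\right) \left(8 + 342900\right)}{8 \cdot 12} = - \frac{\left(-1\right) 342908}{8 \cdot 12} = \left(-1\right) \left(- \frac{85727}{24}\right) = \frac{85727}{24}$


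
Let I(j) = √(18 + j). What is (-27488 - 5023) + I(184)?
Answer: -32511 + √202 ≈ -32497.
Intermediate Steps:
(-27488 - 5023) + I(184) = (-27488 - 5023) + √(18 + 184) = -32511 + √202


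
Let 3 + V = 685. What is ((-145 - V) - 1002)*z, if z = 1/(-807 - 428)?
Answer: 1829/1235 ≈ 1.4810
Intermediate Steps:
V = 682 (V = -3 + 685 = 682)
z = -1/1235 (z = 1/(-1235) = -1/1235 ≈ -0.00080972)
((-145 - V) - 1002)*z = ((-145 - 1*682) - 1002)*(-1/1235) = ((-145 - 682) - 1002)*(-1/1235) = (-827 - 1002)*(-1/1235) = -1829*(-1/1235) = 1829/1235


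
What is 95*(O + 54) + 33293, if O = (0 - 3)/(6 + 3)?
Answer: 115174/3 ≈ 38391.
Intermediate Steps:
O = -⅓ (O = -3/9 = -3*⅑ = -⅓ ≈ -0.33333)
95*(O + 54) + 33293 = 95*(-⅓ + 54) + 33293 = 95*(161/3) + 33293 = 15295/3 + 33293 = 115174/3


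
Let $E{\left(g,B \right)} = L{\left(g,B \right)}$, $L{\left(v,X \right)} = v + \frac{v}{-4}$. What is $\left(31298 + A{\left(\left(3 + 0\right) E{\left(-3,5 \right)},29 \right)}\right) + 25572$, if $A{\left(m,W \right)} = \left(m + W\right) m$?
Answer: $\frac{907517}{16} \approx 56720.0$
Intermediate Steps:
$L{\left(v,X \right)} = \frac{3 v}{4}$ ($L{\left(v,X \right)} = v + v \left(- \frac{1}{4}\right) = v - \frac{v}{4} = \frac{3 v}{4}$)
$E{\left(g,B \right)} = \frac{3 g}{4}$
$A{\left(m,W \right)} = m \left(W + m\right)$ ($A{\left(m,W \right)} = \left(W + m\right) m = m \left(W + m\right)$)
$\left(31298 + A{\left(\left(3 + 0\right) E{\left(-3,5 \right)},29 \right)}\right) + 25572 = \left(31298 + \left(3 + 0\right) \frac{3}{4} \left(-3\right) \left(29 + \left(3 + 0\right) \frac{3}{4} \left(-3\right)\right)\right) + 25572 = \left(31298 + 3 \left(- \frac{9}{4}\right) \left(29 + 3 \left(- \frac{9}{4}\right)\right)\right) + 25572 = \left(31298 - \frac{27 \left(29 - \frac{27}{4}\right)}{4}\right) + 25572 = \left(31298 - \frac{2403}{16}\right) + 25572 = \frac{498365}{16} + 25572 = \frac{907517}{16}$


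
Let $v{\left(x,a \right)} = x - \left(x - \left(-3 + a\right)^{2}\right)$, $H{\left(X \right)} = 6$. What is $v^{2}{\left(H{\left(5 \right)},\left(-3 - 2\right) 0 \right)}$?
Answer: $81$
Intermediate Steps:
$v{\left(x,a \right)} = \left(-3 + a\right)^{2}$
$v^{2}{\left(H{\left(5 \right)},\left(-3 - 2\right) 0 \right)} = \left(\left(-3 + \left(-3 - 2\right) 0\right)^{2}\right)^{2} = \left(\left(-3 - 0\right)^{2}\right)^{2} = \left(\left(-3 + 0\right)^{2}\right)^{2} = \left(\left(-3\right)^{2}\right)^{2} = 9^{2} = 81$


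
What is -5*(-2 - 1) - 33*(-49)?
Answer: 1632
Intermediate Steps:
-5*(-2 - 1) - 33*(-49) = -5*(-3) + 1617 = 15 + 1617 = 1632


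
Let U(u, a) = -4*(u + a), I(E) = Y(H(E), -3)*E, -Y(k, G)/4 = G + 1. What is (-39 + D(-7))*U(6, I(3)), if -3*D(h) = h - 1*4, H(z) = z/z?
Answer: 4240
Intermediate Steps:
H(z) = 1
D(h) = 4/3 - h/3 (D(h) = -(h - 1*4)/3 = -(h - 4)/3 = -(-4 + h)/3 = 4/3 - h/3)
Y(k, G) = -4 - 4*G (Y(k, G) = -4*(G + 1) = -4*(1 + G) = -4 - 4*G)
I(E) = 8*E (I(E) = (-4 - 4*(-3))*E = (-4 + 12)*E = 8*E)
U(u, a) = -4*a - 4*u (U(u, a) = -4*(a + u) = -4*a - 4*u)
(-39 + D(-7))*U(6, I(3)) = (-39 + (4/3 - 1/3*(-7)))*(-32*3 - 4*6) = (-39 + (4/3 + 7/3))*(-4*24 - 24) = (-39 + 11/3)*(-96 - 24) = -106/3*(-120) = 4240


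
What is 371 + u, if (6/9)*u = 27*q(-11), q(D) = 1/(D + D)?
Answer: 16243/44 ≈ 369.16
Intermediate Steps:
q(D) = 1/(2*D)
u = -81/44 (u = 3*(27*((½)/(-11)))/2 = 3*(27*((½)*(-1/11)))/2 = 3*(27*(-1/22))/2 = (3/2)*(-27/22) = -81/44 ≈ -1.8409)
371 + u = 371 - 81/44 = 16243/44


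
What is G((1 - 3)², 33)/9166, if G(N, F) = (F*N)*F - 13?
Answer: 4343/9166 ≈ 0.47382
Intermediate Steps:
G(N, F) = -13 + N*F² (G(N, F) = N*F² - 13 = -13 + N*F²)
G((1 - 3)², 33)/9166 = (-13 + (1 - 3)²*33²)/9166 = (-13 + (-2)²*1089)*(1/9166) = (-13 + 4*1089)*(1/9166) = (-13 + 4356)*(1/9166) = 4343*(1/9166) = 4343/9166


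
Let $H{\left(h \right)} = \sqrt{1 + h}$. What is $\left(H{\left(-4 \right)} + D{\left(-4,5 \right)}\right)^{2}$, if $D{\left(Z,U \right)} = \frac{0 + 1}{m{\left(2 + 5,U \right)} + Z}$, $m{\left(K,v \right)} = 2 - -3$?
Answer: $\left(1 + i \sqrt{3}\right)^{2} \approx -2.0 + 3.4641 i$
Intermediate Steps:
$m{\left(K,v \right)} = 5$ ($m{\left(K,v \right)} = 2 + 3 = 5$)
$D{\left(Z,U \right)} = \frac{1}{5 + Z}$ ($D{\left(Z,U \right)} = \frac{0 + 1}{5 + Z} = 1 \frac{1}{5 + Z} = \frac{1}{5 + Z}$)
$\left(H{\left(-4 \right)} + D{\left(-4,5 \right)}\right)^{2} = \left(\sqrt{1 - 4} + \frac{1}{5 - 4}\right)^{2} = \left(\sqrt{-3} + 1^{-1}\right)^{2} = \left(i \sqrt{3} + 1\right)^{2} = \left(1 + i \sqrt{3}\right)^{2}$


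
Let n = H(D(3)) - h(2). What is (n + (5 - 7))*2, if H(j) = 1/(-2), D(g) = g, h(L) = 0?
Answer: -5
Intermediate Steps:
H(j) = -½
n = -½ (n = -½ - 1*0 = -½ + 0 = -½ ≈ -0.50000)
(n + (5 - 7))*2 = (-½ + (5 - 7))*2 = (-½ - 2)*2 = -5/2*2 = -5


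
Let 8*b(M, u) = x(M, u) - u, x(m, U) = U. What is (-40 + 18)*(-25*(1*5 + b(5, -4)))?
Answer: 2750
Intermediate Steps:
b(M, u) = 0 (b(M, u) = (u - u)/8 = (⅛)*0 = 0)
(-40 + 18)*(-25*(1*5 + b(5, -4))) = (-40 + 18)*(-25*(1*5 + 0)) = -(-550)*(5 + 0) = -(-550)*5 = -22*(-125) = 2750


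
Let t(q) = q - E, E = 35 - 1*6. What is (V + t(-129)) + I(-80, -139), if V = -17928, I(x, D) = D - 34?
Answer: -18259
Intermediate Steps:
E = 29 (E = 35 - 6 = 29)
I(x, D) = -34 + D
t(q) = -29 + q (t(q) = q - 1*29 = q - 29 = -29 + q)
(V + t(-129)) + I(-80, -139) = (-17928 + (-29 - 129)) + (-34 - 139) = (-17928 - 158) - 173 = -18086 - 173 = -18259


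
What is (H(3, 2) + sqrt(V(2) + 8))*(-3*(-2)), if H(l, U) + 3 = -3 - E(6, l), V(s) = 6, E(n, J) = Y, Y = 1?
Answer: -42 + 6*sqrt(14) ≈ -19.550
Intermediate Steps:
E(n, J) = 1
H(l, U) = -7 (H(l, U) = -3 + (-3 - 1*1) = -3 + (-3 - 1) = -3 - 4 = -7)
(H(3, 2) + sqrt(V(2) + 8))*(-3*(-2)) = (-7 + sqrt(6 + 8))*(-3*(-2)) = (-7 + sqrt(14))*6 = -42 + 6*sqrt(14)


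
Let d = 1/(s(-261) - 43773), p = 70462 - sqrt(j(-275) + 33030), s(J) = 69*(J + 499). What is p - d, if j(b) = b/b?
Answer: 1927206163/27351 - sqrt(33031) ≈ 70280.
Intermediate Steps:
j(b) = 1
s(J) = 34431 + 69*J (s(J) = 69*(499 + J) = 34431 + 69*J)
p = 70462 - sqrt(33031) (p = 70462 - sqrt(1 + 33030) = 70462 - sqrt(33031) ≈ 70280.)
d = -1/27351 (d = 1/((34431 + 69*(-261)) - 43773) = 1/((34431 - 18009) - 43773) = 1/(16422 - 43773) = 1/(-27351) = -1/27351 ≈ -3.6562e-5)
p - d = (70462 - sqrt(33031)) - 1*(-1/27351) = (70462 - sqrt(33031)) + 1/27351 = 1927206163/27351 - sqrt(33031)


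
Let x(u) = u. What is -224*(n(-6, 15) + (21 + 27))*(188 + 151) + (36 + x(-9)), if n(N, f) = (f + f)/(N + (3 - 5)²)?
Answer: -2505861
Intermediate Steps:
n(N, f) = 2*f/(4 + N) (n(N, f) = (2*f)/(N + (-2)²) = (2*f)/(N + 4) = (2*f)/(4 + N) = 2*f/(4 + N))
-224*(n(-6, 15) + (21 + 27))*(188 + 151) + (36 + x(-9)) = -224*(2*15/(4 - 6) + (21 + 27))*(188 + 151) + (36 - 9) = -224*(2*15/(-2) + 48)*339 + 27 = -224*(2*15*(-½) + 48)*339 + 27 = -224*(-15 + 48)*339 + 27 = -7392*339 + 27 = -224*11187 + 27 = -2505888 + 27 = -2505861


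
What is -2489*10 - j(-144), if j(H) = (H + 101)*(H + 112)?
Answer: -26266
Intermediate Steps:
j(H) = (101 + H)*(112 + H)
-2489*10 - j(-144) = -2489*10 - (11312 + (-144)² + 213*(-144)) = -24890 - (11312 + 20736 - 30672) = -24890 - 1*1376 = -24890 - 1376 = -26266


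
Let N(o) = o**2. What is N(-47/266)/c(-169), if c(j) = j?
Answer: -2209/11957764 ≈ -0.00018473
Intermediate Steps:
N(-47/266)/c(-169) = (-47/266)**2/(-169) = (-47*1/266)**2*(-1/169) = (-47/266)**2*(-1/169) = (2209/70756)*(-1/169) = -2209/11957764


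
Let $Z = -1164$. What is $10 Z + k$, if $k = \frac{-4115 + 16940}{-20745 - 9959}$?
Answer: $- \frac{18810915}{1616} \approx -11640.0$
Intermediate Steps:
$k = - \frac{675}{1616}$ ($k = \frac{12825}{-30704} = 12825 \left(- \frac{1}{30704}\right) = - \frac{675}{1616} \approx -0.4177$)
$10 Z + k = 10 \left(-1164\right) - \frac{675}{1616} = -11640 - \frac{675}{1616} = - \frac{18810915}{1616}$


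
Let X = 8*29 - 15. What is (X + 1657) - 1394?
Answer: 480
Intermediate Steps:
X = 217 (X = 232 - 15 = 217)
(X + 1657) - 1394 = (217 + 1657) - 1394 = 1874 - 1394 = 480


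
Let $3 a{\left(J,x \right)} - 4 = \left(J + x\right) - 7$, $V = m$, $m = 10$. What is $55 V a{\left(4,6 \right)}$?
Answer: $\frac{3850}{3} \approx 1283.3$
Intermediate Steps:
$V = 10$
$a{\left(J,x \right)} = -1 + \frac{J}{3} + \frac{x}{3}$ ($a{\left(J,x \right)} = \frac{4}{3} + \frac{\left(J + x\right) - 7}{3} = \frac{4}{3} + \frac{-7 + J + x}{3} = \frac{4}{3} + \left(- \frac{7}{3} + \frac{J}{3} + \frac{x}{3}\right) = -1 + \frac{J}{3} + \frac{x}{3}$)
$55 V a{\left(4,6 \right)} = 55 \cdot 10 \left(-1 + \frac{1}{3} \cdot 4 + \frac{1}{3} \cdot 6\right) = 550 \left(-1 + \frac{4}{3} + 2\right) = 550 \cdot \frac{7}{3} = \frac{3850}{3}$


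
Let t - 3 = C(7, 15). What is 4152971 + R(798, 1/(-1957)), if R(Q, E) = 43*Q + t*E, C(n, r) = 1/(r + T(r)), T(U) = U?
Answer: 245835502259/58710 ≈ 4.1873e+6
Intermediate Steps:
C(n, r) = 1/(2*r) (C(n, r) = 1/(r + r) = 1/(2*r))
t = 91/30 (t = 3 + (½)/15 = 3 + (½)*(1/15) = 3 + 1/30 = 91/30 ≈ 3.0333)
R(Q, E) = 43*Q + 91*E/30
4152971 + R(798, 1/(-1957)) = 4152971 + (43*798 + (91/30)/(-1957)) = 4152971 + (34314 + (91/30)*(-1/1957)) = 4152971 + (34314 - 91/58710) = 4152971 + 2014574849/58710 = 245835502259/58710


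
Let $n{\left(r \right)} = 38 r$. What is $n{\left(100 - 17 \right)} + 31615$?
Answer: $34769$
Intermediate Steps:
$n{\left(100 - 17 \right)} + 31615 = 38 \left(100 - 17\right) + 31615 = 38 \cdot 83 + 31615 = 3154 + 31615 = 34769$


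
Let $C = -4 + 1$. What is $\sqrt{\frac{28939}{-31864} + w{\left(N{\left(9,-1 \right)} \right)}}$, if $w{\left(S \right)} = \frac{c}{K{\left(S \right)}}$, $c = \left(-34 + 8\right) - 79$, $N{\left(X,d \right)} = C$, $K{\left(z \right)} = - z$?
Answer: $\frac{3 i \sqrt{1012725546}}{15932} \approx 5.9923 i$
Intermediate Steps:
$C = -3$
$N{\left(X,d \right)} = -3$
$c = -105$ ($c = -26 - 79 = -105$)
$w{\left(S \right)} = \frac{105}{S}$ ($w{\left(S \right)} = - \frac{105}{\left(-1\right) S} = - 105 \left(- \frac{1}{S}\right) = \frac{105}{S}$)
$\sqrt{\frac{28939}{-31864} + w{\left(N{\left(9,-1 \right)} \right)}} = \sqrt{\frac{28939}{-31864} + \frac{105}{-3}} = \sqrt{28939 \left(- \frac{1}{31864}\right) + 105 \left(- \frac{1}{3}\right)} = \sqrt{- \frac{28939}{31864} - 35} = \sqrt{- \frac{1144179}{31864}} = \frac{3 i \sqrt{1012725546}}{15932}$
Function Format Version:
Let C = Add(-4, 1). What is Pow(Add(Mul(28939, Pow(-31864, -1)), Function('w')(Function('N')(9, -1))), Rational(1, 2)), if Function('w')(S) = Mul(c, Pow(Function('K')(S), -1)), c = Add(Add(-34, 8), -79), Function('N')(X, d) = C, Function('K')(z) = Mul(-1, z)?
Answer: Mul(Rational(3, 15932), I, Pow(1012725546, Rational(1, 2))) ≈ Mul(5.9923, I)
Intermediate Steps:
C = -3
Function('N')(X, d) = -3
c = -105 (c = Add(-26, -79) = -105)
Function('w')(S) = Mul(105, Pow(S, -1)) (Function('w')(S) = Mul(-105, Pow(Mul(-1, S), -1)) = Mul(-105, Mul(-1, Pow(S, -1))) = Mul(105, Pow(S, -1)))
Pow(Add(Mul(28939, Pow(-31864, -1)), Function('w')(Function('N')(9, -1))), Rational(1, 2)) = Pow(Add(Mul(28939, Pow(-31864, -1)), Mul(105, Pow(-3, -1))), Rational(1, 2)) = Pow(Add(Mul(28939, Rational(-1, 31864)), Mul(105, Rational(-1, 3))), Rational(1, 2)) = Pow(Add(Rational(-28939, 31864), -35), Rational(1, 2)) = Pow(Rational(-1144179, 31864), Rational(1, 2)) = Mul(Rational(3, 15932), I, Pow(1012725546, Rational(1, 2)))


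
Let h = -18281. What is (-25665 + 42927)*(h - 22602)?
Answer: -705722346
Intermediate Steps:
(-25665 + 42927)*(h - 22602) = (-25665 + 42927)*(-18281 - 22602) = 17262*(-40883) = -705722346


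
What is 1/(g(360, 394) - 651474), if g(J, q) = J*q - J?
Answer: -1/509994 ≈ -1.9608e-6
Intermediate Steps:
g(J, q) = -J + J*q
1/(g(360, 394) - 651474) = 1/(360*(-1 + 394) - 651474) = 1/(360*393 - 651474) = 1/(141480 - 651474) = 1/(-509994) = -1/509994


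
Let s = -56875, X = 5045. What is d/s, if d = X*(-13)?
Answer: 1009/875 ≈ 1.1531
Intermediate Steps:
d = -65585 (d = 5045*(-13) = -65585)
d/s = -65585/(-56875) = -65585*(-1/56875) = 1009/875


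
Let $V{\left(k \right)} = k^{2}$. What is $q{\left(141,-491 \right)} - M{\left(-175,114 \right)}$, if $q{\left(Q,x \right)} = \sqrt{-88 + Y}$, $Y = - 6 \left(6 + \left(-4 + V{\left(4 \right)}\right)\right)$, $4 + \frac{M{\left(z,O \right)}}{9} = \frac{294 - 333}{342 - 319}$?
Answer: $\frac{1179}{23} + 14 i \approx 51.261 + 14.0 i$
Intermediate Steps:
$M{\left(z,O \right)} = - \frac{1179}{23}$ ($M{\left(z,O \right)} = -36 + 9 \frac{294 - 333}{342 - 319} = -36 + 9 \left(- \frac{39}{23}\right) = -36 - \frac{351}{23} = - \frac{1179}{23}$)
$Y = -108$ ($Y = - 6 \left(6 - \left(4 - 4^{2}\right)\right) = - 6 \left(6 + \left(-4 + 16\right)\right) = - 6 \left(6 + 12\right) = \left(-6\right) 18 = -108$)
$q{\left(Q,x \right)} = 14 i$ ($q{\left(Q,x \right)} = \sqrt{-88 - 108} = \sqrt{-196} = 14 i$)
$q{\left(141,-491 \right)} - M{\left(-175,114 \right)} = 14 i - - \frac{1179}{23} = 14 i + \frac{1179}{23} = \frac{1179}{23} + 14 i$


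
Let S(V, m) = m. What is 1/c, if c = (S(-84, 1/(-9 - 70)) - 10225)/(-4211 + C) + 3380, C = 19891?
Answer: 38710/130814557 ≈ 0.00029592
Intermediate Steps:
c = 130814557/38710 (c = (1/(-9 - 70) - 10225)/(-4211 + 19891) + 3380 = (1/(-79) - 10225)/15680 + 3380 = (-1/79 - 10225)*(1/15680) + 3380 = -807776/79*1/15680 + 3380 = -25243/38710 + 3380 = 130814557/38710 ≈ 3379.3)
1/c = 1/(130814557/38710) = 38710/130814557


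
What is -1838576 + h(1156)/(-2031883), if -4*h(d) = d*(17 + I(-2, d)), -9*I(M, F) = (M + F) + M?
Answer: -3735771350687/2031883 ≈ -1.8386e+6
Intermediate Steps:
I(M, F) = -2*M/9 - F/9 (I(M, F) = -((M + F) + M)/9 = -((F + M) + M)/9 = -(F + 2*M)/9 = -2*M/9 - F/9)
h(d) = -d*(157/9 - d/9)/4 (h(d) = -d*(17 + (-2/9*(-2) - d/9))/4 = -d*(17 + (4/9 - d/9))/4 = -d*(157/9 - d/9)/4)
-1838576 + h(1156)/(-2031883) = -1838576 + ((1/36)*1156*(-157 + 1156))/(-2031883) = -1838576 + ((1/36)*1156*999)*(-1/2031883) = -1838576 + 32079*(-1/2031883) = -1838576 - 32079/2031883 = -3735771350687/2031883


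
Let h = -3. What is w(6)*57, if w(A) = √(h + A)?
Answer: 57*√3 ≈ 98.727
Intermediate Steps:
w(A) = √(-3 + A)
w(6)*57 = √(-3 + 6)*57 = √3*57 = 57*√3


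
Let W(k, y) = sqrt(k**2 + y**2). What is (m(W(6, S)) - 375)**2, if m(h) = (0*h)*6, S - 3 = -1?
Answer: 140625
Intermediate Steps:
S = 2 (S = 3 - 1 = 2)
m(h) = 0 (m(h) = 0*6 = 0)
(m(W(6, S)) - 375)**2 = (0 - 375)**2 = (-375)**2 = 140625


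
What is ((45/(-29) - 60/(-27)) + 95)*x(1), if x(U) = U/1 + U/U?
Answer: 49940/261 ≈ 191.34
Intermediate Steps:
x(U) = 1 + U (x(U) = U*1 + 1 = U + 1 = 1 + U)
((45/(-29) - 60/(-27)) + 95)*x(1) = ((45/(-29) - 60/(-27)) + 95)*(1 + 1) = ((45*(-1/29) - 60*(-1/27)) + 95)*2 = ((-45/29 + 20/9) + 95)*2 = (175/261 + 95)*2 = (24970/261)*2 = 49940/261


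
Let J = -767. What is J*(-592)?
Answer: 454064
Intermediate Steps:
J*(-592) = -767*(-592) = 454064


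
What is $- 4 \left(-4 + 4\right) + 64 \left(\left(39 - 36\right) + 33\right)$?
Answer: $2304$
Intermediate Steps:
$- 4 \left(-4 + 4\right) + 64 \left(\left(39 - 36\right) + 33\right) = \left(-4\right) 0 + 64 \left(3 + 33\right) = 0 + 64 \cdot 36 = 0 + 2304 = 2304$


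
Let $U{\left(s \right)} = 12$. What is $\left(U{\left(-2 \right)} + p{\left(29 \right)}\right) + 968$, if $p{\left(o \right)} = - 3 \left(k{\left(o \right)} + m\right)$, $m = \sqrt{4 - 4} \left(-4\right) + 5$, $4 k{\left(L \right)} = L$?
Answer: $\frac{3773}{4} \approx 943.25$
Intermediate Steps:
$k{\left(L \right)} = \frac{L}{4}$
$m = 5$ ($m = \sqrt{0} \left(-4\right) + 5 = 0 \left(-4\right) + 5 = 0 + 5 = 5$)
$p{\left(o \right)} = -15 - \frac{3 o}{4}$ ($p{\left(o \right)} = - 3 \left(\frac{o}{4} + 5\right) = - 3 \left(5 + \frac{o}{4}\right) = -15 - \frac{3 o}{4}$)
$\left(U{\left(-2 \right)} + p{\left(29 \right)}\right) + 968 = \left(12 - \frac{147}{4}\right) + 968 = - \frac{99}{4} + 968 = \frac{3773}{4}$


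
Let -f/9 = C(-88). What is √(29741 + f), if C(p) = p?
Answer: √30533 ≈ 174.74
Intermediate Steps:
f = 792 (f = -9*(-88) = 792)
√(29741 + f) = √(29741 + 792) = √30533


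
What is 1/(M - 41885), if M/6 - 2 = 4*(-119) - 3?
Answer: -1/44747 ≈ -2.2348e-5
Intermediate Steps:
M = -2862 (M = 12 + 6*(4*(-119) - 3) = 12 + 6*(-476 - 3) = 12 + 6*(-479) = 12 - 2874 = -2862)
1/(M - 41885) = 1/(-2862 - 41885) = 1/(-44747) = -1/44747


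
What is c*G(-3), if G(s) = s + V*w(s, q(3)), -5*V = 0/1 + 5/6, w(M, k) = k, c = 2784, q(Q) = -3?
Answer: -6960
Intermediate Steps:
V = -1/6 (V = -(0/1 + 5/6)/5 = -(0*1 + 5*(1/6))/5 = -(0 + 5/6)/5 = -1/5*5/6 = -1/6 ≈ -0.16667)
G(s) = 1/2 + s (G(s) = s - 1/6*(-3) = s + 1/2 = 1/2 + s)
c*G(-3) = 2784*(1/2 - 3) = 2784*(-5/2) = -6960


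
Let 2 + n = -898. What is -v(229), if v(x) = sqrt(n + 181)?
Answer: -I*sqrt(719) ≈ -26.814*I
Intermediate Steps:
n = -900 (n = -2 - 898 = -900)
v(x) = I*sqrt(719) (v(x) = sqrt(-900 + 181) = sqrt(-719) = I*sqrt(719))
-v(229) = -I*sqrt(719)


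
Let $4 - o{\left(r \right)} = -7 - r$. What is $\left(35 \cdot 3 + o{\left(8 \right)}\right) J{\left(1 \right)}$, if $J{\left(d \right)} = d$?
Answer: $124$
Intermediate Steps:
$o{\left(r \right)} = 11 + r$ ($o{\left(r \right)} = 4 - \left(-7 - r\right) = 4 + \left(7 + r\right) = 11 + r$)
$\left(35 \cdot 3 + o{\left(8 \right)}\right) J{\left(1 \right)} = \left(35 \cdot 3 + \left(11 + 8\right)\right) 1 = \left(105 + 19\right) 1 = 124 \cdot 1 = 124$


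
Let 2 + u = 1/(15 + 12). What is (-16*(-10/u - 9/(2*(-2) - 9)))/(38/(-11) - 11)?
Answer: 233904/36517 ≈ 6.4053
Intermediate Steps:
u = -53/27 (u = -2 + 1/(15 + 12) = -2 + 1/27 = -53/27 ≈ -1.9630)
(-16*(-10/u - 9/(2*(-2) - 9)))/(38/(-11) - 11) = (-16*(-10/(-53/27) - 9/(2*(-2) - 9)))/(38/(-11) - 11) = (-16*(-10*(-27/53) - 9/(-4 - 9)))/(38*(-1/11) - 11) = (-16*(270/53 - 9/(-13)))/(-38/11 - 11) = (-16*(270/53 - 9*(-1/13)))/(-159/11) = -16*(270/53 + 9/13)*(-11/159) = -16*3987/689*(-11/159) = -63792/689*(-11/159) = 233904/36517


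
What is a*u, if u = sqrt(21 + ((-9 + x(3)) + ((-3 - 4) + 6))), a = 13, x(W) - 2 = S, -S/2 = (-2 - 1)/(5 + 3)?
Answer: 13*sqrt(55)/2 ≈ 48.205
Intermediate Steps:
S = 3/4 (S = -2*(-2 - 1)/(5 + 3) = -(-6)/8 = -2*(-3/8) = 3/4 ≈ 0.75000)
x(W) = 11/4 (x(W) = 2 + 3/4 = 11/4)
u = sqrt(55)/2 (u = sqrt(21 + ((-9 + 11/4) + ((-3 - 4) + 6))) = sqrt(21 + (-25/4 + (-7 + 6))) = sqrt(21 + (-25/4 - 1)) = sqrt(21 - 29/4) = sqrt(55/4) = sqrt(55)/2 ≈ 3.7081)
a*u = 13*(sqrt(55)/2) = 13*sqrt(55)/2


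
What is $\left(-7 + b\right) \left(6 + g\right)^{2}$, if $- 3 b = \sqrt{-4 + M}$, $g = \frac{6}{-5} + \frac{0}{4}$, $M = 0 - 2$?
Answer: $- \frac{4032}{25} - \frac{192 i \sqrt{6}}{25} \approx -161.28 - 18.812 i$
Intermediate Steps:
$M = -2$
$g = - \frac{6}{5}$ ($g = 6 \left(- \frac{1}{5}\right) + 0 \cdot \frac{1}{4} = - \frac{6}{5} + 0 = - \frac{6}{5} \approx -1.2$)
$b = - \frac{i \sqrt{6}}{3}$ ($b = - \frac{\sqrt{-4 - 2}}{3} = - \frac{\sqrt{-6}}{3} = - \frac{i \sqrt{6}}{3} \approx - 0.8165 i$)
$\left(-7 + b\right) \left(6 + g\right)^{2} = \left(-7 - \frac{i \sqrt{6}}{3}\right) \left(6 - \frac{6}{5}\right)^{2} = \left(-7 - \frac{i \sqrt{6}}{3}\right) \left(\frac{24}{5}\right)^{2} = \left(-7 - \frac{i \sqrt{6}}{3}\right) \frac{576}{25} = - \frac{4032}{25} - \frac{192 i \sqrt{6}}{25}$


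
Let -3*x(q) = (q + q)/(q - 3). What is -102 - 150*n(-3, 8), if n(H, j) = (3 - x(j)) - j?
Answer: 488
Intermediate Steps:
x(q) = -2*q/(3*(-3 + q)) (x(q) = -(q + q)/(3*(q - 3)) = -2*q/(3*(-3 + q)))
n(H, j) = 3 - j + 2*j/(-9 + 3*j) (n(H, j) = (3 - (-2)*j/(-9 + 3*j)) - j = (3 + 2*j/(-9 + 3*j)) - j = 3 - j + 2*j/(-9 + 3*j))
-102 - 150*n(-3, 8) = -102 - 150*(-9 - 1*8² + (20/3)*8)/(-3 + 8) = -102 - 150*(-9 - 1*64 + 160/3)/5 = -102 - 30*(-9 - 64 + 160/3) = -102 - 30*(-59)/3 = -102 - 150*(-59/15) = -102 + 590 = 488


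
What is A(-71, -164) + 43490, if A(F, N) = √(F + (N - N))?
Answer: 43490 + I*√71 ≈ 43490.0 + 8.4261*I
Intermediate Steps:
A(F, N) = √F (A(F, N) = √(F + 0) = √F)
A(-71, -164) + 43490 = √(-71) + 43490 = I*√71 + 43490 = 43490 + I*√71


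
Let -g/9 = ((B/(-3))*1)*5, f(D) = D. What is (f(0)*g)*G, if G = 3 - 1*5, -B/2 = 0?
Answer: 0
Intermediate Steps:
B = 0 (B = -2*0 = 0)
G = -2 (G = 3 - 5 = -2)
g = 0 (g = -9*(0/(-3))*1*5 = -9*(0*(-⅓))*1*5 = -9*0*1*5 = -0*5 = -9*0 = 0)
(f(0)*g)*G = (0*0)*(-2) = 0*(-2) = 0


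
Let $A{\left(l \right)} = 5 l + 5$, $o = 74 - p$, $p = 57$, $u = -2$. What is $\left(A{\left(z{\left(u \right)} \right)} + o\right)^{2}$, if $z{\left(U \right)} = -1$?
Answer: $289$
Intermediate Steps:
$o = 17$ ($o = 74 - 57 = 17$)
$A{\left(l \right)} = 5 + 5 l$
$\left(A{\left(z{\left(u \right)} \right)} + o\right)^{2} = \left(\left(5 + 5 \left(-1\right)\right) + 17\right)^{2} = \left(\left(5 - 5\right) + 17\right)^{2} = \left(0 + 17\right)^{2} = 17^{2} = 289$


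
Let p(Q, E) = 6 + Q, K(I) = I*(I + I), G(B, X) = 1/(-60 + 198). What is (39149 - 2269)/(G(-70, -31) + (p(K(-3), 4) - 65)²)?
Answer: 5089440/231979 ≈ 21.939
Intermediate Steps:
G(B, X) = 1/138
K(I) = 2*I² (K(I) = I*(2*I) = 2*I²)
(39149 - 2269)/(G(-70, -31) + (p(K(-3), 4) - 65)²) = (39149 - 2269)/(1/138 + ((6 + 2*(-3)²) - 65)²) = 36880/(1/138 + ((6 + 2*9) - 65)²) = 36880/(1/138 + ((6 + 18) - 65)²) = 36880/(1/138 + (24 - 65)²) = 36880/(1/138 + (-41)²) = 36880/(1/138 + 1681) = 36880/(231979/138) = 36880*(138/231979) = 5089440/231979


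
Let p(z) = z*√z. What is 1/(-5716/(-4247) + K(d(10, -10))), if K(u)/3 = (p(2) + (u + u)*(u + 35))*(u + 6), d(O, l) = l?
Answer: 27061582463/162400722065572 + 54111027*√2/81200361032786 ≈ 0.00016758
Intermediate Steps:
p(z) = z^(3/2)
K(u) = 3*(6 + u)*(2*√2 + 2*u*(35 + u)) (K(u) = 3*((2^(3/2) + (u + u)*(u + 35))*(u + 6)) = 3*((2*√2 + (2*u)*(35 + u))*(6 + u)) = 3*((2*√2 + 2*u*(35 + u))*(6 + u)) = 3*((6 + u)*(2*√2 + 2*u*(35 + u))) = 3*(6 + u)*(2*√2 + 2*u*(35 + u)))
1/(-5716/(-4247) + K(d(10, -10))) = 1/(-5716/(-4247) + (6*(-10)³ + 36*√2 + 246*(-10)² + 1260*(-10) + 6*(-10)*√2)) = 1/(-5716*(-1/4247) + (6*(-1000) + 36*√2 + 246*100 - 12600 - 60*√2)) = 1/(5716/4247 + (-6000 + 36*√2 + 24600 - 12600 - 60*√2)) = 1/(5716/4247 + (6000 - 24*√2)) = 1/(25487716/4247 - 24*√2)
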